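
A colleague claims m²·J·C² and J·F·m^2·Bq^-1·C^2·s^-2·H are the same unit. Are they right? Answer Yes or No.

Left side:
  J = kg·m²·s⁻².
  C = s·A.
  So C² = s²·A².
  Combining: m²·J·C² = m² · (kg·m²·s⁻²) · (s²·A²) = kg·m⁴·A².
Right side:
  J = N·m (work = force × distance),
      = kg·m²·s⁻².
  F = C/V (capacitance = charge per voltage),
      = A·s/(kg·m²·s⁻³·A⁻¹) (substituting C and V),
      = kg⁻¹·m⁻²·s⁴·A².
  Bq = 1/s = s⁻¹ (activity is decays per second).
  So Bq⁻¹ = s.
  C = A·s = s·A (charge = current × time).
  So C² = s²·A².
  H = Wb/A (inductance = flux per current),
      = kg·m²·s⁻²·A⁻².
  Combining: J·F·m²·Bq⁻¹·C²·s⁻²·H = (kg·m²·s⁻²) · (kg⁻¹·m⁻²·s⁴·A²) · m² · s · (s²·A²) · s⁻² · (kg·m²·s⁻²·A⁻²) = kg·m⁴·s·A².
Left is kg·m⁴·A²; right is kg·m⁴·s·A² — different.

No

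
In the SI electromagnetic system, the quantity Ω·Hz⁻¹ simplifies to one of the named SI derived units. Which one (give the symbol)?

Ω = kg·m²·s⁻³·A⁻².
Hz = s⁻¹.
So Hz⁻¹ = s.
Combining: Ω·Hz⁻¹ = (kg·m²·s⁻³·A⁻²) · s = kg·m²·s⁻²·A⁻².
kg·m²·s⁻²·A⁻² is the base-SI form of the henry.

H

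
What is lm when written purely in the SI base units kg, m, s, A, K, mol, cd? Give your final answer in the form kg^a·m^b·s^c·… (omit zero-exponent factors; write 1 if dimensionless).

cd

lm = cd·sr = cd (luminous flux; sr is dimensionless).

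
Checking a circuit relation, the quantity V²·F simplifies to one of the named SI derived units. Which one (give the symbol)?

J

V = W/A (potential = power per current),
    = kg·m²·s⁻³·A⁻¹.
So V² = kg²·m⁴·s⁻⁶·A⁻².
F = C/V (capacitance = charge per voltage),
    = A·s/(kg·m²·s⁻³·A⁻¹) (substituting C and V),
    = kg⁻¹·m⁻²·s⁴·A².
Combining: V²·F = (kg²·m⁴·s⁻⁶·A⁻²) · (kg⁻¹·m⁻²·s⁴·A²) = kg·m²·s⁻².
kg·m²·s⁻² is the base-SI form of the joule.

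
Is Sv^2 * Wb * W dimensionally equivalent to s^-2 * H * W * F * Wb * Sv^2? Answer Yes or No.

Yes

Left side:
  Sv = J/kg (equivalent dose = energy per mass),
      = m²·s⁻².
  So Sv² = m⁴·s⁻⁴.
  Wb = V·s (flux: a volt is a weber per second),
      = kg·m²·s⁻²·A⁻¹.
  W = J/s (power = energy per time),
      = kg·m²·s⁻³.
  Combining: Sv²·Wb·W = (m⁴·s⁻⁴) · (kg·m²·s⁻²·A⁻¹) · (kg·m²·s⁻³) = kg²·m⁸·s⁻⁹·A⁻¹.
Right side:
  H = Wb/A (inductance = flux per current),
      = kg·m²·s⁻²·A⁻².
  W = J/s (power = energy per time),
      = kg·m²·s⁻³.
  F = C/V (capacitance = charge per voltage),
      = A·s/(kg·m²·s⁻³·A⁻¹) (substituting C and V),
      = kg⁻¹·m⁻²·s⁴·A².
  Wb = V·s (flux: a volt is a weber per second),
      = kg·m²·s⁻²·A⁻¹.
  Sv = J/kg (equivalent dose = energy per mass),
      = m²·s⁻².
  So Sv² = m⁴·s⁻⁴.
  Combining: s⁻²·H·W·F·Wb·Sv² = s⁻² · (kg·m²·s⁻²·A⁻²) · (kg·m²·s⁻³) · (kg⁻¹·m⁻²·s⁴·A²) · (kg·m²·s⁻²·A⁻¹) · (m⁴·s⁻⁴) = kg²·m⁸·s⁻⁹·A⁻¹.
Both reduce to kg²·m⁸·s⁻⁹·A⁻¹.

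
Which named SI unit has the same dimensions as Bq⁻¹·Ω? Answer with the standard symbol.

H

Bq = 1/s = s⁻¹ (activity is decays per second).
So Bq⁻¹ = s.
Ω = V/A (resistance = voltage per current),
    = kg·m²·s⁻³·A⁻².
Combining: Bq⁻¹·Ω = s · (kg·m²·s⁻³·A⁻²) = kg·m²·s⁻²·A⁻².
kg·m²·s⁻²·A⁻² is the base-SI form of the henry.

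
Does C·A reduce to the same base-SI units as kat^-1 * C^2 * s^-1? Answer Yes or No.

Left side:
  C = s·A.
  Combining: C·A = (s·A) · A = s·A².
Right side:
  kat = s⁻¹·mol.
  So kat⁻¹ = s·mol⁻¹.
  C = s·A.
  So C² = s²·A².
  Combining: kat⁻¹·C²·s⁻¹ = (s·mol⁻¹) · (s²·A²) · s⁻¹ = s²·A²·mol⁻¹.
Left is s·A²; right is s²·A²·mol⁻¹ — different.

No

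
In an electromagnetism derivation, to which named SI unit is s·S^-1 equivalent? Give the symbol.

H

S = 1/Ω (conductance is reciprocal resistance),
    = kg⁻¹·m⁻²·s³·A².
So S⁻¹ = kg·m²·s⁻³·A⁻².
Combining: s·S⁻¹ = s · (kg·m²·s⁻³·A⁻²) = kg·m²·s⁻²·A⁻².
kg·m²·s⁻²·A⁻² is the base-SI form of the henry.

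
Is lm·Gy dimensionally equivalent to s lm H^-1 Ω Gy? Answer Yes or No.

Yes

Left side:
  lm = cd·sr = cd (luminous flux; sr is dimensionless).
  Gy = J/kg (absorbed dose = energy per mass),
      = m²·s⁻².
  Combining: lm·Gy = cd · (m²·s⁻²) = m²·s⁻²·cd.
Right side:
  lm = cd.
  H = kg·m²·s⁻²·A⁻².
  So H⁻¹ = kg⁻¹·m⁻²·s²·A².
  Ω = kg·m²·s⁻³·A⁻².
  Gy = m²·s⁻².
  Combining: s·lm·H⁻¹·Ω·Gy = s · cd · (kg⁻¹·m⁻²·s²·A²) · (kg·m²·s⁻³·A⁻²) · (m²·s⁻²) = m²·s⁻²·cd.
Both reduce to m²·s⁻²·cd.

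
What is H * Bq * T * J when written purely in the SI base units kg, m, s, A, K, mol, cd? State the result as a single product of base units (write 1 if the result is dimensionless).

kg³·m⁴·s⁻⁷·A⁻³

H = Wb/A (inductance = flux per current),
    = kg·m²·s⁻²·A⁻².
Bq = 1/s = s⁻¹ (activity is decays per second).
T = Wb/m² (flux density = flux per area),
    = kg·s⁻²·A⁻¹.
J = N·m (work = force × distance),
    = kg·m²·s⁻².
Combining: H·Bq·T·J = (kg·m²·s⁻²·A⁻²) · s⁻¹ · (kg·s⁻²·A⁻¹) · (kg·m²·s⁻²) = kg³·m⁴·s⁻⁷·A⁻³.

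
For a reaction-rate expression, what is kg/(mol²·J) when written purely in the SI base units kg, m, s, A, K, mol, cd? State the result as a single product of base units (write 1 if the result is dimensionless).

J = N·m (work = force × distance),
    = kg·m²·s⁻².
So J⁻¹ = kg⁻¹·m⁻²·s².
Combining: mol⁻²·J⁻¹·kg = mol⁻² · (kg⁻¹·m⁻²·s²) · kg = m⁻²·s²·mol⁻².

m⁻²·s²·mol⁻²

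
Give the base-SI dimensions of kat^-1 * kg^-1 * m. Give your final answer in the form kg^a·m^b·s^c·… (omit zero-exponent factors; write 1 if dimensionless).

kg⁻¹·m·s·mol⁻¹

kat = mol/s = s⁻¹·mol (catalytic activity).
So kat⁻¹ = s·mol⁻¹.
Combining: kat⁻¹·kg⁻¹·m = (s·mol⁻¹) · kg⁻¹ · m = kg⁻¹·m·s·mol⁻¹.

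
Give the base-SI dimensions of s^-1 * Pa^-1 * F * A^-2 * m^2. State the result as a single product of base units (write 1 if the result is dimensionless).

Pa = kg·m⁻¹·s⁻².
So Pa⁻¹ = kg⁻¹·m·s².
F = kg⁻¹·m⁻²·s⁴·A².
Combining: s⁻¹·Pa⁻¹·F·A⁻²·m² = s⁻¹ · (kg⁻¹·m·s²) · (kg⁻¹·m⁻²·s⁴·A²) · A⁻² · m² = kg⁻²·m·s⁵.

kg⁻²·m·s⁵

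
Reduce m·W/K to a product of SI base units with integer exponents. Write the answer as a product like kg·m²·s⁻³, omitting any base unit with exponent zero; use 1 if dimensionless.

W = J/s (power = energy per time),
    = kg·m²·s⁻³.
Combining: m·W·K⁻¹ = m · (kg·m²·s⁻³) · K⁻¹ = kg·m³·s⁻³·K⁻¹.

kg·m³·s⁻³·K⁻¹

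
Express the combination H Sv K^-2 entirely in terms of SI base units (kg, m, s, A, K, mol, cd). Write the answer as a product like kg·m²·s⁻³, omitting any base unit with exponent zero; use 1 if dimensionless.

H = kg·m²·s⁻²·A⁻².
Sv = m²·s⁻².
Combining: H·Sv·K⁻² = (kg·m²·s⁻²·A⁻²) · (m²·s⁻²) · K⁻² = kg·m⁴·s⁻⁴·A⁻²·K⁻².

kg·m⁴·s⁻⁴·A⁻²·K⁻²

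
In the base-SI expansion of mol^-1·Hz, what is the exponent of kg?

0

Hz = 1/s = s⁻¹ (frequency is cycles per second).
Combining: mol⁻¹·Hz = mol⁻¹ · s⁻¹ = s⁻¹·mol⁻¹.
The exponent of kg is 0.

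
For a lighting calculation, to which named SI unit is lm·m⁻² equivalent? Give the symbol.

lx

lm = cd·sr = cd (luminous flux; sr is dimensionless).
Combining: lm·m⁻² = cd · m⁻² = m⁻²·cd.
m⁻²·cd is the base-SI form of the lux.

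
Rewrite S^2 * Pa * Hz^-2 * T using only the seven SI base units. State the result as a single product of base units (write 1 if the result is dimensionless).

S = 1/Ω (conductance is reciprocal resistance),
    = kg⁻¹·m⁻²·s³·A².
So S² = kg⁻²·m⁻⁴·s⁶·A⁴.
Pa = N/m² (pressure = force per area),
    = kg·m⁻¹·s⁻².
Hz = 1/s = s⁻¹ (frequency is cycles per second).
So Hz⁻² = s².
T = Wb/m² (flux density = flux per area),
    = kg·s⁻²·A⁻¹.
Combining: S²·Pa·Hz⁻²·T = (kg⁻²·m⁻⁴·s⁶·A⁴) · (kg·m⁻¹·s⁻²) · s² · (kg·s⁻²·A⁻¹) = m⁻⁵·s⁴·A³.

m⁻⁵·s⁴·A³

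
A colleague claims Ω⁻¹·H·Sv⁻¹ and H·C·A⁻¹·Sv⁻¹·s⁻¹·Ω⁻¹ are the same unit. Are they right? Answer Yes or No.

Left side:
  Ω = V/A (resistance = voltage per current),
      = kg·m²·s⁻³·A⁻².
  So Ω⁻¹ = kg⁻¹·m⁻²·s³·A².
  H = Wb/A (inductance = flux per current),
      = kg·m²·s⁻²·A⁻².
  Sv = J/kg (equivalent dose = energy per mass),
      = m²·s⁻².
  So Sv⁻¹ = m⁻²·s².
  Combining: Ω⁻¹·H·Sv⁻¹ = (kg⁻¹·m⁻²·s³·A²) · (kg·m²·s⁻²·A⁻²) · (m⁻²·s²) = m⁻²·s³.
Right side:
  H = Wb/A (inductance = flux per current),
      = kg·m²·s⁻²·A⁻².
  C = A·s = s·A (charge = current × time).
  Sv = J/kg (equivalent dose = energy per mass),
      = m²·s⁻².
  So Sv⁻¹ = m⁻²·s².
  Ω = V/A (resistance = voltage per current),
      = kg·m²·s⁻³·A⁻².
  So Ω⁻¹ = kg⁻¹·m⁻²·s³·A².
  Combining: H·C·A⁻¹·Sv⁻¹·s⁻¹·Ω⁻¹ = (kg·m²·s⁻²·A⁻²) · (s·A) · A⁻¹ · (m⁻²·s²) · s⁻¹ · (kg⁻¹·m⁻²·s³·A²) = m⁻²·s³.
Both reduce to m⁻²·s³.

Yes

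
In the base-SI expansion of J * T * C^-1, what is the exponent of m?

J = kg·m²·s⁻².
T = kg·s⁻²·A⁻¹.
C = s·A.
So C⁻¹ = s⁻¹·A⁻¹.
Combining: J·T·C⁻¹ = (kg·m²·s⁻²) · (kg·s⁻²·A⁻¹) · (s⁻¹·A⁻¹) = kg²·m²·s⁻⁵·A⁻².
The exponent of m is 2.

2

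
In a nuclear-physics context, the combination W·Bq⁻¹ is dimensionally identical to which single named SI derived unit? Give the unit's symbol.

J

W = J/s (power = energy per time),
    = kg·m²·s⁻³.
Bq = 1/s = s⁻¹ (activity is decays per second).
So Bq⁻¹ = s.
Combining: W·Bq⁻¹ = (kg·m²·s⁻³) · s = kg·m²·s⁻².
kg·m²·s⁻² is the base-SI form of the joule.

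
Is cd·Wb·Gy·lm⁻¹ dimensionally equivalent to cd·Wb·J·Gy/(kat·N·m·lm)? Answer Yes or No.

No

Left side:
  Wb = kg·m²·s⁻²·A⁻¹.
  Gy = m²·s⁻².
  lm = cd.
  So lm⁻¹ = cd⁻¹.
  Combining: cd·Wb·Gy·lm⁻¹ = cd · (kg·m²·s⁻²·A⁻¹) · (m²·s⁻²) · cd⁻¹ = kg·m⁴·s⁻⁴·A⁻¹.
Right side:
  kat = mol/s = s⁻¹·mol (catalytic activity).
  So kat⁻¹ = s·mol⁻¹.
  N = kg·m/s² = kg·m·s⁻² (force = mass × acceleration).
  So N⁻¹ = kg⁻¹·m⁻¹·s².
  lm = cd·sr = cd (luminous flux; sr is dimensionless).
  So lm⁻¹ = cd⁻¹.
  Wb = V·s (flux: a volt is a weber per second),
      = kg·m²·s⁻²·A⁻¹.
  J = N·m (work = force × distance),
      = kg·m²·s⁻².
  Gy = J/kg (absorbed dose = energy per mass),
      = m²·s⁻².
  Combining: kat⁻¹·cd·N⁻¹·m⁻¹·lm⁻¹·Wb·J·Gy = (s·mol⁻¹) · cd · (kg⁻¹·m⁻¹·s²) · m⁻¹ · cd⁻¹ · (kg·m²·s⁻²·A⁻¹) · (kg·m²·s⁻²) · (m²·s⁻²) = kg·m⁴·s⁻³·A⁻¹·mol⁻¹.
Left is kg·m⁴·s⁻⁴·A⁻¹; right is kg·m⁴·s⁻³·A⁻¹·mol⁻¹ — different.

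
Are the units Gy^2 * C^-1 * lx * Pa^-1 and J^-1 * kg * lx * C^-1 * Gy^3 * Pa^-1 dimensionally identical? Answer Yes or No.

Yes

Left side:
  Gy = J/kg (absorbed dose = energy per mass),
      = m²·s⁻².
  So Gy² = m⁴·s⁻⁴.
  C = A·s = s·A (charge = current × time).
  So C⁻¹ = s⁻¹·A⁻¹.
  lx = lm/m² (illuminance = luminous flux per area),
      = m⁻²·cd.
  Pa = N/m² (pressure = force per area),
      = kg·m⁻¹·s⁻².
  So Pa⁻¹ = kg⁻¹·m·s².
  Combining: Gy²·C⁻¹·lx·Pa⁻¹ = (m⁴·s⁻⁴) · (s⁻¹·A⁻¹) · (m⁻²·cd) · (kg⁻¹·m·s²) = kg⁻¹·m³·s⁻³·A⁻¹·cd.
Right side:
  J = kg·m²·s⁻².
  So J⁻¹ = kg⁻¹·m⁻²·s².
  lx = m⁻²·cd.
  C = s·A.
  So C⁻¹ = s⁻¹·A⁻¹.
  Gy = m²·s⁻².
  So Gy³ = m⁶·s⁻⁶.
  Pa = kg·m⁻¹·s⁻².
  So Pa⁻¹ = kg⁻¹·m·s².
  Combining: J⁻¹·kg·lx·C⁻¹·Gy³·Pa⁻¹ = (kg⁻¹·m⁻²·s²) · kg · (m⁻²·cd) · (s⁻¹·A⁻¹) · (m⁶·s⁻⁶) · (kg⁻¹·m·s²) = kg⁻¹·m³·s⁻³·A⁻¹·cd.
Both reduce to kg⁻¹·m³·s⁻³·A⁻¹·cd.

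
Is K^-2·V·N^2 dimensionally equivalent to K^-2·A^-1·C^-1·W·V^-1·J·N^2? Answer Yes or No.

Left side:
  V = kg·m²·s⁻³·A⁻¹.
  N = kg·m·s⁻².
  So N² = kg²·m²·s⁻⁴.
  Combining: K⁻²·V·N² = K⁻² · (kg·m²·s⁻³·A⁻¹) · (kg²·m²·s⁻⁴) = kg³·m⁴·s⁻⁷·A⁻¹·K⁻².
Right side:
  C = s·A.
  So C⁻¹ = s⁻¹·A⁻¹.
  W = kg·m²·s⁻³.
  V = kg·m²·s⁻³·A⁻¹.
  So V⁻¹ = kg⁻¹·m⁻²·s³·A.
  J = kg·m²·s⁻².
  N = kg·m·s⁻².
  So N² = kg²·m²·s⁻⁴.
  Combining: K⁻²·A⁻¹·C⁻¹·W·V⁻¹·J·N² = K⁻² · A⁻¹ · (s⁻¹·A⁻¹) · (kg·m²·s⁻³) · (kg⁻¹·m⁻²·s³·A) · (kg·m²·s⁻²) · (kg²·m²·s⁻⁴) = kg³·m⁴·s⁻⁷·A⁻¹·K⁻².
Both reduce to kg³·m⁴·s⁻⁷·A⁻¹·K⁻².

Yes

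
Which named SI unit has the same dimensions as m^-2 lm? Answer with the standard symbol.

lx

lm = cd.
Combining: m⁻²·lm = m⁻² · cd = m⁻²·cd.
m⁻²·cd is the base-SI form of the lux.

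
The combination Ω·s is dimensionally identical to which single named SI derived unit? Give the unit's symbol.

Ω = kg·m²·s⁻³·A⁻².
Combining: Ω·s = (kg·m²·s⁻³·A⁻²) · s = kg·m²·s⁻²·A⁻².
kg·m²·s⁻²·A⁻² is the base-SI form of the henry.

H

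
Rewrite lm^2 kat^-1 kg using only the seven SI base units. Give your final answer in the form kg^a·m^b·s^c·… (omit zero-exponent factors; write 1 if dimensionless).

lm = cd.
So lm² = cd².
kat = s⁻¹·mol.
So kat⁻¹ = s·mol⁻¹.
Combining: lm²·kat⁻¹·kg = cd² · (s·mol⁻¹) · kg = kg·s·mol⁻¹·cd².

kg·s·mol⁻¹·cd²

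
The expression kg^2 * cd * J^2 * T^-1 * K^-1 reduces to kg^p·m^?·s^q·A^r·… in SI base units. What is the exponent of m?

4

J = kg·m²·s⁻².
So J² = kg²·m⁴·s⁻⁴.
T = kg·s⁻²·A⁻¹.
So T⁻¹ = kg⁻¹·s²·A.
Combining: kg²·cd·J²·T⁻¹·K⁻¹ = kg² · cd · (kg²·m⁴·s⁻⁴) · (kg⁻¹·s²·A) · K⁻¹ = kg³·m⁴·s⁻²·A·K⁻¹·cd.
The exponent of m is 4.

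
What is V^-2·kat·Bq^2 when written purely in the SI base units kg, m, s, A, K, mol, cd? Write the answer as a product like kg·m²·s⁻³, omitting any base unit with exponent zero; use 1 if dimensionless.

V = W/A (potential = power per current),
    = kg·m²·s⁻³·A⁻¹.
So V⁻² = kg⁻²·m⁻⁴·s⁶·A².
kat = mol/s = s⁻¹·mol (catalytic activity).
Bq = 1/s = s⁻¹ (activity is decays per second).
So Bq² = s⁻².
Combining: V⁻²·kat·Bq² = (kg⁻²·m⁻⁴·s⁶·A²) · (s⁻¹·mol) · s⁻² = kg⁻²·m⁻⁴·s³·A²·mol.

kg⁻²·m⁻⁴·s³·A²·mol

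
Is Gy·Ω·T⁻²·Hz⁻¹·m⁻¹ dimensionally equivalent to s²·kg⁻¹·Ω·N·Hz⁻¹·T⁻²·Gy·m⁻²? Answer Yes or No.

Left side:
  Gy = J/kg (absorbed dose = energy per mass),
      = m²·s⁻².
  Ω = V/A (resistance = voltage per current),
      = kg·m²·s⁻³·A⁻².
  T = Wb/m² (flux density = flux per area),
      = kg·s⁻²·A⁻¹.
  So T⁻² = kg⁻²·s⁴·A².
  Hz = 1/s = s⁻¹ (frequency is cycles per second).
  So Hz⁻¹ = s.
  Combining: Gy·Ω·T⁻²·Hz⁻¹·m⁻¹ = (m²·s⁻²) · (kg·m²·s⁻³·A⁻²) · (kg⁻²·s⁴·A²) · s · m⁻¹ = kg⁻¹·m³.
Right side:
  Ω = V/A (resistance = voltage per current),
      = kg·m²·s⁻³·A⁻².
  N = kg·m/s² = kg·m·s⁻² (force = mass × acceleration).
  Hz = 1/s = s⁻¹ (frequency is cycles per second).
  So Hz⁻¹ = s.
  T = Wb/m² (flux density = flux per area),
      = kg·s⁻²·A⁻¹.
  So T⁻² = kg⁻²·s⁴·A².
  Gy = J/kg (absorbed dose = energy per mass),
      = m²·s⁻².
  Combining: s²·kg⁻¹·Ω·N·Hz⁻¹·T⁻²·Gy·m⁻² = s² · kg⁻¹ · (kg·m²·s⁻³·A⁻²) · (kg·m·s⁻²) · s · (kg⁻²·s⁴·A²) · (m²·s⁻²) · m⁻² = kg⁻¹·m³.
Both reduce to kg⁻¹·m³.

Yes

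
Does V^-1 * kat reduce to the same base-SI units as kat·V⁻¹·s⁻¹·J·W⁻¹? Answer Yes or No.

Yes

Left side:
  V = W/A (potential = power per current),
      = kg·m²·s⁻³·A⁻¹.
  So V⁻¹ = kg⁻¹·m⁻²·s³·A.
  kat = mol/s = s⁻¹·mol (catalytic activity).
  Combining: V⁻¹·kat = (kg⁻¹·m⁻²·s³·A) · (s⁻¹·mol) = kg⁻¹·m⁻²·s²·A·mol.
Right side:
  kat = mol/s = s⁻¹·mol (catalytic activity).
  V = W/A (potential = power per current),
      = kg·m²·s⁻³·A⁻¹.
  So V⁻¹ = kg⁻¹·m⁻²·s³·A.
  J = N·m (work = force × distance),
      = kg·m²·s⁻².
  W = J/s (power = energy per time),
      = kg·m²·s⁻³.
  So W⁻¹ = kg⁻¹·m⁻²·s³.
  Combining: kat·V⁻¹·s⁻¹·J·W⁻¹ = (s⁻¹·mol) · (kg⁻¹·m⁻²·s³·A) · s⁻¹ · (kg·m²·s⁻²) · (kg⁻¹·m⁻²·s³) = kg⁻¹·m⁻²·s²·A·mol.
Both reduce to kg⁻¹·m⁻²·s²·A·mol.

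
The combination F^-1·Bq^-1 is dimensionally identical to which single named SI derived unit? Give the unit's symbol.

F = C/V (capacitance = charge per voltage),
    = A·s/(kg·m²·s⁻³·A⁻¹) (substituting C and V),
    = kg⁻¹·m⁻²·s⁴·A².
So F⁻¹ = kg·m²·s⁻⁴·A⁻².
Bq = 1/s = s⁻¹ (activity is decays per second).
So Bq⁻¹ = s.
Combining: F⁻¹·Bq⁻¹ = (kg·m²·s⁻⁴·A⁻²) · s = kg·m²·s⁻³·A⁻².
kg·m²·s⁻³·A⁻² is the base-SI form of the ohm.

Ω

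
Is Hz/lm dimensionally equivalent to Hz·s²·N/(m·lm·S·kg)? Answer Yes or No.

No

Left side:
  Hz = 1/s = s⁻¹ (frequency is cycles per second).
  lm = cd·sr = cd (luminous flux; sr is dimensionless).
  So lm⁻¹ = cd⁻¹.
  Combining: Hz·lm⁻¹ = s⁻¹ · cd⁻¹ = s⁻¹·cd⁻¹.
Right side:
  lm = cd·sr = cd (luminous flux; sr is dimensionless).
  So lm⁻¹ = cd⁻¹.
  Hz = 1/s = s⁻¹ (frequency is cycles per second).
  S = 1/Ω (conductance is reciprocal resistance),
      = kg⁻¹·m⁻²·s³·A².
  So S⁻¹ = kg·m²·s⁻³·A⁻².
  N = kg·m/s² = kg·m·s⁻² (force = mass × acceleration).
  Combining: m⁻¹·lm⁻¹·Hz·S⁻¹·s²·kg⁻¹·N = m⁻¹ · cd⁻¹ · s⁻¹ · (kg·m²·s⁻³·A⁻²) · s² · kg⁻¹ · (kg·m·s⁻²) = kg·m²·s⁻⁴·A⁻²·cd⁻¹.
Left is s⁻¹·cd⁻¹; right is kg·m²·s⁻⁴·A⁻²·cd⁻¹ — different.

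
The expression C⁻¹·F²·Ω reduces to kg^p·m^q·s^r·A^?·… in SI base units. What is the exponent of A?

1

C = s·A.
So C⁻¹ = s⁻¹·A⁻¹.
F = kg⁻¹·m⁻²·s⁴·A².
So F² = kg⁻²·m⁻⁴·s⁸·A⁴.
Ω = kg·m²·s⁻³·A⁻².
Combining: C⁻¹·F²·Ω = (s⁻¹·A⁻¹) · (kg⁻²·m⁻⁴·s⁸·A⁴) · (kg·m²·s⁻³·A⁻²) = kg⁻¹·m⁻²·s⁴·A.
The exponent of A is 1.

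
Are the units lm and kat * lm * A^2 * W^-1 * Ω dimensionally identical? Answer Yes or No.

Left side:
  lm = cd·sr = cd (luminous flux; sr is dimensionless).
Right side:
  kat = mol/s = s⁻¹·mol (catalytic activity).
  lm = cd·sr = cd (luminous flux; sr is dimensionless).
  W = J/s (power = energy per time),
      = kg·m²·s⁻³.
  So W⁻¹ = kg⁻¹·m⁻²·s³.
  Ω = V/A (resistance = voltage per current),
      = kg·m²·s⁻³·A⁻².
  Combining: kat·lm·A²·W⁻¹·Ω = (s⁻¹·mol) · cd · A² · (kg⁻¹·m⁻²·s³) · (kg·m²·s⁻³·A⁻²) = s⁻¹·mol·cd.
Left is cd; right is s⁻¹·mol·cd — different.

No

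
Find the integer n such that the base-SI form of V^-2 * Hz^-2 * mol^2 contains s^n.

8

V = W/A (potential = power per current),
    = kg·m²·s⁻³·A⁻¹.
So V⁻² = kg⁻²·m⁻⁴·s⁶·A².
Hz = 1/s = s⁻¹ (frequency is cycles per second).
So Hz⁻² = s².
Combining: V⁻²·Hz⁻²·mol² = (kg⁻²·m⁻⁴·s⁶·A²) · s² · mol² = kg⁻²·m⁻⁴·s⁸·A²·mol².
The exponent of s is 8.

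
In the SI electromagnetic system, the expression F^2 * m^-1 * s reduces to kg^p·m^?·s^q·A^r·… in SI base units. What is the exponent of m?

F = kg⁻¹·m⁻²·s⁴·A².
So F² = kg⁻²·m⁻⁴·s⁸·A⁴.
Combining: F²·m⁻¹·s = (kg⁻²·m⁻⁴·s⁸·A⁴) · m⁻¹ · s = kg⁻²·m⁻⁵·s⁹·A⁴.
The exponent of m is -5.

-5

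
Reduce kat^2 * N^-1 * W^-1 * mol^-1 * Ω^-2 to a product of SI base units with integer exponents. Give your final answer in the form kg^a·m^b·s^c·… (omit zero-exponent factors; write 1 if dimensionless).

kat = mol/s = s⁻¹·mol (catalytic activity).
So kat² = s⁻²·mol².
N = kg·m/s² = kg·m·s⁻² (force = mass × acceleration).
So N⁻¹ = kg⁻¹·m⁻¹·s².
W = J/s (power = energy per time),
    = kg·m²·s⁻³.
So W⁻¹ = kg⁻¹·m⁻²·s³.
Ω = V/A (resistance = voltage per current),
    = kg·m²·s⁻³·A⁻².
So Ω⁻² = kg⁻²·m⁻⁴·s⁶·A⁴.
Combining: kat²·N⁻¹·W⁻¹·mol⁻¹·Ω⁻² = (s⁻²·mol²) · (kg⁻¹·m⁻¹·s²) · (kg⁻¹·m⁻²·s³) · mol⁻¹ · (kg⁻²·m⁻⁴·s⁶·A⁴) = kg⁻⁴·m⁻⁷·s⁹·A⁴·mol.

kg⁻⁴·m⁻⁷·s⁹·A⁴·mol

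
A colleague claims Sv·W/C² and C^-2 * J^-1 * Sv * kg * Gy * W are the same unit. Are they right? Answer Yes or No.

Yes

Left side:
  Sv = J/kg (equivalent dose = energy per mass),
      = m²·s⁻².
  W = J/s (power = energy per time),
      = kg·m²·s⁻³.
  C = A·s = s·A (charge = current × time).
  So C⁻² = s⁻²·A⁻².
  Combining: Sv·W·C⁻² = (m²·s⁻²) · (kg·m²·s⁻³) · (s⁻²·A⁻²) = kg·m⁴·s⁻⁷·A⁻².
Right side:
  C = s·A.
  So C⁻² = s⁻²·A⁻².
  J = kg·m²·s⁻².
  So J⁻¹ = kg⁻¹·m⁻²·s².
  Sv = m²·s⁻².
  Gy = m²·s⁻².
  W = kg·m²·s⁻³.
  Combining: C⁻²·J⁻¹·Sv·kg·Gy·W = (s⁻²·A⁻²) · (kg⁻¹·m⁻²·s²) · (m²·s⁻²) · kg · (m²·s⁻²) · (kg·m²·s⁻³) = kg·m⁴·s⁻⁷·A⁻².
Both reduce to kg·m⁴·s⁻⁷·A⁻².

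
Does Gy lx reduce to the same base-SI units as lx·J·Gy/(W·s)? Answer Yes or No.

Yes

Left side:
  Gy = m²·s⁻².
  lx = m⁻²·cd.
  Combining: Gy·lx = (m²·s⁻²) · (m⁻²·cd) = s⁻²·cd.
Right side:
  W = J/s (power = energy per time),
      = kg·m²·s⁻³.
  So W⁻¹ = kg⁻¹·m⁻²·s³.
  lx = lm/m² (illuminance = luminous flux per area),
      = m⁻²·cd.
  J = N·m (work = force × distance),
      = kg·m²·s⁻².
  Gy = J/kg (absorbed dose = energy per mass),
      = m²·s⁻².
  Combining: W⁻¹·lx·J·Gy·s⁻¹ = (kg⁻¹·m⁻²·s³) · (m⁻²·cd) · (kg·m²·s⁻²) · (m²·s⁻²) · s⁻¹ = s⁻²·cd.
Both reduce to s⁻²·cd.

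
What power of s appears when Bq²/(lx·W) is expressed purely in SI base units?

1

lx = lm/m² (illuminance = luminous flux per area),
    = m⁻²·cd.
So lx⁻¹ = m²·cd⁻¹.
W = J/s (power = energy per time),
    = kg·m²·s⁻³.
So W⁻¹ = kg⁻¹·m⁻²·s³.
Bq = 1/s = s⁻¹ (activity is decays per second).
So Bq² = s⁻².
Combining: lx⁻¹·W⁻¹·Bq² = (m²·cd⁻¹) · (kg⁻¹·m⁻²·s³) · s⁻² = kg⁻¹·s·cd⁻¹.
The exponent of s is 1.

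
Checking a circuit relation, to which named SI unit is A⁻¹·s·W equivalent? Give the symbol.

W = J/s (power = energy per time),
    = kg·m²·s⁻³.
Combining: A⁻¹·s·W = A⁻¹ · s · (kg·m²·s⁻³) = kg·m²·s⁻²·A⁻¹.
kg·m²·s⁻²·A⁻¹ is the base-SI form of the weber.

Wb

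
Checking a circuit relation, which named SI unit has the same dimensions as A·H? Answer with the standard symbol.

Wb

H = kg·m²·s⁻²·A⁻².
Combining: A·H = A · (kg·m²·s⁻²·A⁻²) = kg·m²·s⁻²·A⁻¹.
kg·m²·s⁻²·A⁻¹ is the base-SI form of the weber.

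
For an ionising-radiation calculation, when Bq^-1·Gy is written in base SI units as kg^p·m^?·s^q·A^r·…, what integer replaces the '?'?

2

Bq = 1/s = s⁻¹ (activity is decays per second).
So Bq⁻¹ = s.
Gy = J/kg (absorbed dose = energy per mass),
    = m²·s⁻².
Combining: Bq⁻¹·Gy = s · (m²·s⁻²) = m²·s⁻¹.
The exponent of m is 2.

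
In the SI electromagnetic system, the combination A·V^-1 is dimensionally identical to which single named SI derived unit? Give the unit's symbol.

V = kg·m²·s⁻³·A⁻¹.
So V⁻¹ = kg⁻¹·m⁻²·s³·A.
Combining: A·V⁻¹ = A · (kg⁻¹·m⁻²·s³·A) = kg⁻¹·m⁻²·s³·A².
kg⁻¹·m⁻²·s³·A² is the base-SI form of the siemens.

S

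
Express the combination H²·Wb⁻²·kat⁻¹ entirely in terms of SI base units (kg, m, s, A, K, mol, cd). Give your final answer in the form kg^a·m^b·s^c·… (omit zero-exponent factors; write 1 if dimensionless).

H = Wb/A (inductance = flux per current),
    = kg·m²·s⁻²·A⁻².
So H² = kg²·m⁴·s⁻⁴·A⁻⁴.
Wb = V·s (flux: a volt is a weber per second),
    = kg·m²·s⁻²·A⁻¹.
So Wb⁻² = kg⁻²·m⁻⁴·s⁴·A².
kat = mol/s = s⁻¹·mol (catalytic activity).
So kat⁻¹ = s·mol⁻¹.
Combining: H²·Wb⁻²·kat⁻¹ = (kg²·m⁴·s⁻⁴·A⁻⁴) · (kg⁻²·m⁻⁴·s⁴·A²) · (s·mol⁻¹) = s·A⁻²·mol⁻¹.

s·A⁻²·mol⁻¹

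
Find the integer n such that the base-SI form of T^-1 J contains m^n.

2

T = Wb/m² (flux density = flux per area),
    = kg·s⁻²·A⁻¹.
So T⁻¹ = kg⁻¹·s²·A.
J = N·m (work = force × distance),
    = kg·m²·s⁻².
Combining: T⁻¹·J = (kg⁻¹·s²·A) · (kg·m²·s⁻²) = m²·A.
The exponent of m is 2.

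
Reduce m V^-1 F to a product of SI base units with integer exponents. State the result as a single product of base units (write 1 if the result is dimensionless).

kg⁻²·m⁻³·s⁷·A³

V = W/A (potential = power per current),
    = kg·m²·s⁻³·A⁻¹.
So V⁻¹ = kg⁻¹·m⁻²·s³·A.
F = C/V (capacitance = charge per voltage),
    = A·s/(kg·m²·s⁻³·A⁻¹) (substituting C and V),
    = kg⁻¹·m⁻²·s⁴·A².
Combining: m·V⁻¹·F = m · (kg⁻¹·m⁻²·s³·A) · (kg⁻¹·m⁻²·s⁴·A²) = kg⁻²·m⁻³·s⁷·A³.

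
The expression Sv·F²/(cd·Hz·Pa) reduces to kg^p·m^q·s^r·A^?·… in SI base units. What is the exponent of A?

4

Hz = s⁻¹.
So Hz⁻¹ = s.
Sv = m²·s⁻².
F = kg⁻¹·m⁻²·s⁴·A².
So F² = kg⁻²·m⁻⁴·s⁸·A⁴.
Pa = kg·m⁻¹·s⁻².
So Pa⁻¹ = kg⁻¹·m·s².
Combining: cd⁻¹·Hz⁻¹·Sv·F²·Pa⁻¹ = cd⁻¹ · s · (m²·s⁻²) · (kg⁻²·m⁻⁴·s⁸·A⁴) · (kg⁻¹·m·s²) = kg⁻³·m⁻¹·s⁹·A⁴·cd⁻¹.
The exponent of A is 4.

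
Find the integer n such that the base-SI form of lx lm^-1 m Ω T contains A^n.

lx = m⁻²·cd.
lm = cd.
So lm⁻¹ = cd⁻¹.
Ω = kg·m²·s⁻³·A⁻².
T = kg·s⁻²·A⁻¹.
Combining: lx·lm⁻¹·m·Ω·T = (m⁻²·cd) · cd⁻¹ · m · (kg·m²·s⁻³·A⁻²) · (kg·s⁻²·A⁻¹) = kg²·m·s⁻⁵·A⁻³.
The exponent of A is -3.

-3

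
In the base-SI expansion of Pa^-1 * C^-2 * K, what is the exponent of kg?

-1

Pa = N/m² (pressure = force per area),
    = kg·m⁻¹·s⁻².
So Pa⁻¹ = kg⁻¹·m·s².
C = A·s = s·A (charge = current × time).
So C⁻² = s⁻²·A⁻².
Combining: Pa⁻¹·C⁻²·K = (kg⁻¹·m·s²) · (s⁻²·A⁻²) · K = kg⁻¹·m·A⁻²·K.
The exponent of kg is -1.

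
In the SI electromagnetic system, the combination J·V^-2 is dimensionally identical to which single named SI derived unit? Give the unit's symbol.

F

J = N·m (work = force × distance),
    = kg·m²·s⁻².
V = W/A (potential = power per current),
    = kg·m²·s⁻³·A⁻¹.
So V⁻² = kg⁻²·m⁻⁴·s⁶·A².
Combining: J·V⁻² = (kg·m²·s⁻²) · (kg⁻²·m⁻⁴·s⁶·A²) = kg⁻¹·m⁻²·s⁴·A².
kg⁻¹·m⁻²·s⁴·A² is the base-SI form of the farad.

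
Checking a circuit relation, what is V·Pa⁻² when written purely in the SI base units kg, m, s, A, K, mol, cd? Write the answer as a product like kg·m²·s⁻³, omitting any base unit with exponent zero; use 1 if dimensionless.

kg⁻¹·m⁴·s·A⁻¹

V = W/A (potential = power per current),
    = kg·m²·s⁻³·A⁻¹.
Pa = N/m² (pressure = force per area),
    = kg·m⁻¹·s⁻².
So Pa⁻² = kg⁻²·m²·s⁴.
Combining: V·Pa⁻² = (kg·m²·s⁻³·A⁻¹) · (kg⁻²·m²·s⁴) = kg⁻¹·m⁴·s·A⁻¹.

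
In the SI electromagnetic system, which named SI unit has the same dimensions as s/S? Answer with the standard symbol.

H

S = 1/Ω (conductance is reciprocal resistance),
    = kg⁻¹·m⁻²·s³·A².
So S⁻¹ = kg·m²·s⁻³·A⁻².
Combining: S⁻¹·s = (kg·m²·s⁻³·A⁻²) · s = kg·m²·s⁻²·A⁻².
kg·m²·s⁻²·A⁻² is the base-SI form of the henry.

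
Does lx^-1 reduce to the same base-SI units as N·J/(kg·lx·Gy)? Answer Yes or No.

Left side:
  lx = lm/m² (illuminance = luminous flux per area),
      = m⁻²·cd.
  So lx⁻¹ = m²·cd⁻¹.
Right side:
  lx = lm/m² (illuminance = luminous flux per area),
      = m⁻²·cd.
  So lx⁻¹ = m²·cd⁻¹.
  N = kg·m/s² = kg·m·s⁻² (force = mass × acceleration).
  J = N·m (work = force × distance),
      = kg·m²·s⁻².
  Gy = J/kg (absorbed dose = energy per mass),
      = m²·s⁻².
  So Gy⁻¹ = m⁻²·s².
  Combining: kg⁻¹·lx⁻¹·N·J·Gy⁻¹ = kg⁻¹ · (m²·cd⁻¹) · (kg·m·s⁻²) · (kg·m²·s⁻²) · (m⁻²·s²) = kg·m³·s⁻²·cd⁻¹.
Left is m²·cd⁻¹; right is kg·m³·s⁻²·cd⁻¹ — different.

No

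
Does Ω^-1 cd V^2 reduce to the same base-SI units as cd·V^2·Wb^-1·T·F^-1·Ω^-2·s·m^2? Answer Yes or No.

Left side:
  Ω = V/A (resistance = voltage per current),
      = kg·m²·s⁻³·A⁻².
  So Ω⁻¹ = kg⁻¹·m⁻²·s³·A².
  V = W/A (potential = power per current),
      = kg·m²·s⁻³·A⁻¹.
  So V² = kg²·m⁴·s⁻⁶·A⁻².
  Combining: Ω⁻¹·cd·V² = (kg⁻¹·m⁻²·s³·A²) · cd · (kg²·m⁴·s⁻⁶·A⁻²) = kg·m²·s⁻³·cd.
Right side:
  V = kg·m²·s⁻³·A⁻¹.
  So V² = kg²·m⁴·s⁻⁶·A⁻².
  Wb = kg·m²·s⁻²·A⁻¹.
  So Wb⁻¹ = kg⁻¹·m⁻²·s²·A.
  T = kg·s⁻²·A⁻¹.
  F = kg⁻¹·m⁻²·s⁴·A².
  So F⁻¹ = kg·m²·s⁻⁴·A⁻².
  Ω = kg·m²·s⁻³·A⁻².
  So Ω⁻² = kg⁻²·m⁻⁴·s⁶·A⁴.
  Combining: cd·V²·Wb⁻¹·T·F⁻¹·Ω⁻²·s·m² = cd · (kg²·m⁴·s⁻⁶·A⁻²) · (kg⁻¹·m⁻²·s²·A) · (kg·s⁻²·A⁻¹) · (kg·m²·s⁻⁴·A⁻²) · (kg⁻²·m⁻⁴·s⁶·A⁴) · s · m² = kg·m²·s⁻³·cd.
Both reduce to kg·m²·s⁻³·cd.

Yes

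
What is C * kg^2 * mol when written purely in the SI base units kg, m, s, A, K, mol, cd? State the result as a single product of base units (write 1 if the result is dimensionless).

C = s·A.
Combining: C·kg²·mol = (s·A) · kg² · mol = kg²·s·A·mol.

kg²·s·A·mol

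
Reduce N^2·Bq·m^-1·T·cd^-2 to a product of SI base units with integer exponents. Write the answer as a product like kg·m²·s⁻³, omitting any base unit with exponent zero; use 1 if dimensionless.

kg³·m·s⁻⁷·A⁻¹·cd⁻²

N = kg·m/s² = kg·m·s⁻² (force = mass × acceleration).
So N² = kg²·m²·s⁻⁴.
Bq = 1/s = s⁻¹ (activity is decays per second).
T = Wb/m² (flux density = flux per area),
    = kg·s⁻²·A⁻¹.
Combining: N²·Bq·m⁻¹·T·cd⁻² = (kg²·m²·s⁻⁴) · s⁻¹ · m⁻¹ · (kg·s⁻²·A⁻¹) · cd⁻² = kg³·m·s⁻⁷·A⁻¹·cd⁻².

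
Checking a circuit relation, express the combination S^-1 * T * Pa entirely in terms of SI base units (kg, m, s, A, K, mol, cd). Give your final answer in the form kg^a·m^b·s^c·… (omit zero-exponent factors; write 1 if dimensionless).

kg³·m·s⁻⁷·A⁻³

S = kg⁻¹·m⁻²·s³·A².
So S⁻¹ = kg·m²·s⁻³·A⁻².
T = kg·s⁻²·A⁻¹.
Pa = kg·m⁻¹·s⁻².
Combining: S⁻¹·T·Pa = (kg·m²·s⁻³·A⁻²) · (kg·s⁻²·A⁻¹) · (kg·m⁻¹·s⁻²) = kg³·m·s⁻⁷·A⁻³.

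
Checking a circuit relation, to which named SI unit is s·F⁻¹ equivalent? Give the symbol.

F = kg⁻¹·m⁻²·s⁴·A².
So F⁻¹ = kg·m²·s⁻⁴·A⁻².
Combining: s·F⁻¹ = s · (kg·m²·s⁻⁴·A⁻²) = kg·m²·s⁻³·A⁻².
kg·m²·s⁻³·A⁻² is the base-SI form of the ohm.

Ω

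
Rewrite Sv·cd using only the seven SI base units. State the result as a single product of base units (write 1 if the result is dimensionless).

m²·s⁻²·cd

Sv = m²·s⁻².
Combining: Sv·cd = (m²·s⁻²) · cd = m²·s⁻²·cd.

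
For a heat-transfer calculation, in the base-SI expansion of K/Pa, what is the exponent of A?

Pa = kg·m⁻¹·s⁻².
So Pa⁻¹ = kg⁻¹·m·s².
Combining: Pa⁻¹·K = (kg⁻¹·m·s²) · K = kg⁻¹·m·s²·K.
The exponent of A is 0.

0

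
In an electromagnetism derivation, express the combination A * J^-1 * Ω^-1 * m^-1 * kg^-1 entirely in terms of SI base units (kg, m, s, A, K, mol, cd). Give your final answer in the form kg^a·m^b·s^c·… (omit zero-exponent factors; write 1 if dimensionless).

J = N·m (work = force × distance),
    = kg·m²·s⁻².
So J⁻¹ = kg⁻¹·m⁻²·s².
Ω = V/A (resistance = voltage per current),
    = kg·m²·s⁻³·A⁻².
So Ω⁻¹ = kg⁻¹·m⁻²·s³·A².
Combining: A·J⁻¹·Ω⁻¹·m⁻¹·kg⁻¹ = A · (kg⁻¹·m⁻²·s²) · (kg⁻¹·m⁻²·s³·A²) · m⁻¹ · kg⁻¹ = kg⁻³·m⁻⁵·s⁵·A³.

kg⁻³·m⁻⁵·s⁵·A³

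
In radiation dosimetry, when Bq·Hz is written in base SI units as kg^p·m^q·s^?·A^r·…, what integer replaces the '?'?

Bq = s⁻¹.
Hz = s⁻¹.
Combining: Bq·Hz = s⁻¹ · s⁻¹ = s⁻².
The exponent of s is -2.

-2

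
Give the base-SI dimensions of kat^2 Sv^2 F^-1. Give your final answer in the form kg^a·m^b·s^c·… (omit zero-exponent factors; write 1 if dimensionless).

kg·m⁶·s⁻¹⁰·A⁻²·mol²

kat = mol/s = s⁻¹·mol (catalytic activity).
So kat² = s⁻²·mol².
Sv = J/kg (equivalent dose = energy per mass),
    = m²·s⁻².
So Sv² = m⁴·s⁻⁴.
F = C/V (capacitance = charge per voltage),
    = A·s/(kg·m²·s⁻³·A⁻¹) (substituting C and V),
    = kg⁻¹·m⁻²·s⁴·A².
So F⁻¹ = kg·m²·s⁻⁴·A⁻².
Combining: kat²·Sv²·F⁻¹ = (s⁻²·mol²) · (m⁴·s⁻⁴) · (kg·m²·s⁻⁴·A⁻²) = kg·m⁶·s⁻¹⁰·A⁻²·mol².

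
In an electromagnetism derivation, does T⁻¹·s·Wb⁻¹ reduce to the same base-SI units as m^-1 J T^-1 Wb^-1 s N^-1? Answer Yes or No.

Left side:
  T = kg·s⁻²·A⁻¹.
  So T⁻¹ = kg⁻¹·s²·A.
  Wb = kg·m²·s⁻²·A⁻¹.
  So Wb⁻¹ = kg⁻¹·m⁻²·s²·A.
  Combining: T⁻¹·s·Wb⁻¹ = (kg⁻¹·s²·A) · s · (kg⁻¹·m⁻²·s²·A) = kg⁻²·m⁻²·s⁵·A².
Right side:
  J = N·m (work = force × distance),
      = kg·m²·s⁻².
  T = Wb/m² (flux density = flux per area),
      = kg·s⁻²·A⁻¹.
  So T⁻¹ = kg⁻¹·s²·A.
  Wb = V·s (flux: a volt is a weber per second),
      = kg·m²·s⁻²·A⁻¹.
  So Wb⁻¹ = kg⁻¹·m⁻²·s²·A.
  N = kg·m/s² = kg·m·s⁻² (force = mass × acceleration).
  So N⁻¹ = kg⁻¹·m⁻¹·s².
  Combining: m⁻¹·J·T⁻¹·Wb⁻¹·s·N⁻¹ = m⁻¹ · (kg·m²·s⁻²) · (kg⁻¹·s²·A) · (kg⁻¹·m⁻²·s²·A) · s · (kg⁻¹·m⁻¹·s²) = kg⁻²·m⁻²·s⁵·A².
Both reduce to kg⁻²·m⁻²·s⁵·A².

Yes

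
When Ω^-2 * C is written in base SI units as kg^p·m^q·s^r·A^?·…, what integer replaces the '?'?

Ω = kg·m²·s⁻³·A⁻².
So Ω⁻² = kg⁻²·m⁻⁴·s⁶·A⁴.
C = s·A.
Combining: Ω⁻²·C = (kg⁻²·m⁻⁴·s⁶·A⁴) · (s·A) = kg⁻²·m⁻⁴·s⁷·A⁵.
The exponent of A is 5.

5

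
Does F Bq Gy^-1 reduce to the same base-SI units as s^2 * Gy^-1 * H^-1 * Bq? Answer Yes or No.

Left side:
  F = C/V (capacitance = charge per voltage),
      = A·s/(kg·m²·s⁻³·A⁻¹) (substituting C and V),
      = kg⁻¹·m⁻²·s⁴·A².
  Bq = 1/s = s⁻¹ (activity is decays per second).
  Gy = J/kg (absorbed dose = energy per mass),
      = m²·s⁻².
  So Gy⁻¹ = m⁻²·s².
  Combining: F·Bq·Gy⁻¹ = (kg⁻¹·m⁻²·s⁴·A²) · s⁻¹ · (m⁻²·s²) = kg⁻¹·m⁻⁴·s⁵·A².
Right side:
  Gy = m²·s⁻².
  So Gy⁻¹ = m⁻²·s².
  H = kg·m²·s⁻²·A⁻².
  So H⁻¹ = kg⁻¹·m⁻²·s²·A².
  Bq = s⁻¹.
  Combining: s²·Gy⁻¹·H⁻¹·Bq = s² · (m⁻²·s²) · (kg⁻¹·m⁻²·s²·A²) · s⁻¹ = kg⁻¹·m⁻⁴·s⁵·A².
Both reduce to kg⁻¹·m⁻⁴·s⁵·A².

Yes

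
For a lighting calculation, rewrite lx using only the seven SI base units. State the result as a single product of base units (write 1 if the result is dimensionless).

lx = lm/m² (illuminance = luminous flux per area),
    = m⁻²·cd.

m⁻²·cd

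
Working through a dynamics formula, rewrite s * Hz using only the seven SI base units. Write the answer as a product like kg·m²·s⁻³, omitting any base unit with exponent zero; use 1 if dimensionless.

Hz = s⁻¹.
Combining: s·Hz = s · s⁻¹ = 1.

1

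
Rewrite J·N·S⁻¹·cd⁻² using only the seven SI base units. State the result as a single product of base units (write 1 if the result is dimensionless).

kg³·m⁵·s⁻⁷·A⁻²·cd⁻²

J = N·m (work = force × distance),
    = kg·m²·s⁻².
N = kg·m/s² = kg·m·s⁻² (force = mass × acceleration).
S = 1/Ω (conductance is reciprocal resistance),
    = kg⁻¹·m⁻²·s³·A².
So S⁻¹ = kg·m²·s⁻³·A⁻².
Combining: J·N·S⁻¹·cd⁻² = (kg·m²·s⁻²) · (kg·m·s⁻²) · (kg·m²·s⁻³·A⁻²) · cd⁻² = kg³·m⁵·s⁻⁷·A⁻²·cd⁻².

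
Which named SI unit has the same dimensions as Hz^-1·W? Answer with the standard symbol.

J

Hz = s⁻¹.
So Hz⁻¹ = s.
W = kg·m²·s⁻³.
Combining: Hz⁻¹·W = s · (kg·m²·s⁻³) = kg·m²·s⁻².
kg·m²·s⁻² is the base-SI form of the joule.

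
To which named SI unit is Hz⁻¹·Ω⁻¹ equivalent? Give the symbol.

F

Hz = s⁻¹.
So Hz⁻¹ = s.
Ω = kg·m²·s⁻³·A⁻².
So Ω⁻¹ = kg⁻¹·m⁻²·s³·A².
Combining: Hz⁻¹·Ω⁻¹ = s · (kg⁻¹·m⁻²·s³·A²) = kg⁻¹·m⁻²·s⁴·A².
kg⁻¹·m⁻²·s⁴·A² is the base-SI form of the farad.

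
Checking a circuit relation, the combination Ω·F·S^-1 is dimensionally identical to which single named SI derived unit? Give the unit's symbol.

Ω = V/A (resistance = voltage per current),
    = kg·m²·s⁻³·A⁻².
F = C/V (capacitance = charge per voltage),
    = A·s/(kg·m²·s⁻³·A⁻¹) (substituting C and V),
    = kg⁻¹·m⁻²·s⁴·A².
S = 1/Ω (conductance is reciprocal resistance),
    = kg⁻¹·m⁻²·s³·A².
So S⁻¹ = kg·m²·s⁻³·A⁻².
Combining: Ω·F·S⁻¹ = (kg·m²·s⁻³·A⁻²) · (kg⁻¹·m⁻²·s⁴·A²) · (kg·m²·s⁻³·A⁻²) = kg·m²·s⁻²·A⁻².
kg·m²·s⁻²·A⁻² is the base-SI form of the henry.

H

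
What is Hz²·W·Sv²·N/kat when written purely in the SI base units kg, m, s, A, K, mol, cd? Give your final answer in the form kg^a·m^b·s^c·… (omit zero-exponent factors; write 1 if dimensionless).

kg²·m⁷·s⁻¹⁰·mol⁻¹

Hz = s⁻¹.
So Hz² = s⁻².
kat = s⁻¹·mol.
So kat⁻¹ = s·mol⁻¹.
W = kg·m²·s⁻³.
Sv = m²·s⁻².
So Sv² = m⁴·s⁻⁴.
N = kg·m·s⁻².
Combining: Hz²·kat⁻¹·W·Sv²·N = s⁻² · (s·mol⁻¹) · (kg·m²·s⁻³) · (m⁴·s⁻⁴) · (kg·m·s⁻²) = kg²·m⁷·s⁻¹⁰·mol⁻¹.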